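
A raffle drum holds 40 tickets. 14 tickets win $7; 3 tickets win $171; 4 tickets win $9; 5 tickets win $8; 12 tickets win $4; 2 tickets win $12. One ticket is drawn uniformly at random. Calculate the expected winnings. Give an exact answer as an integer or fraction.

E[payout] = (14/40)·7 + (3/40)·171 + (4/40)·9 + (5/40)·8 + (12/40)·4 + (2/40)·12 = 759/40

759/40 dollars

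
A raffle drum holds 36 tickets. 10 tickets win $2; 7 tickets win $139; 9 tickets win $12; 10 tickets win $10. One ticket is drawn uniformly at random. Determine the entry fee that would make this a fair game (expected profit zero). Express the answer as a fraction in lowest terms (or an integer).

E[payout] = (10/36)·2 + (7/36)·139 + (9/36)·12 + (10/36)·10 = 1201/36
Fair fee = E[payout] = 1201/36

1201/36 dollars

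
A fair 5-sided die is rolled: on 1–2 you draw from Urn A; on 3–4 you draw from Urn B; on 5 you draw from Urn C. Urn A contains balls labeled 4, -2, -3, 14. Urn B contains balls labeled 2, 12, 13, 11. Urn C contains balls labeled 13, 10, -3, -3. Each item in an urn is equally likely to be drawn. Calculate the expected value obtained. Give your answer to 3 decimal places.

E[X | Urn A] = (4 − 2 − 3 + 14)/4 = 13/4
E[X | Urn B] = (2 + 12 + 13 + 11)/4 = 19/2
E[X | Urn C] = (13 + 10 − 3 − 3)/4 = 17/4
E[X] = (2/5)·13/4 + (2/5)·19/2 + (1/5)·17/4 = 119/20 ≈ 5.950

5.950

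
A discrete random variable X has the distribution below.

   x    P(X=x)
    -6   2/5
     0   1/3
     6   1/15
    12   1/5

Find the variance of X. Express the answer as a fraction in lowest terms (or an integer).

E[X] = (2/5)·(-6) + (1/3)·0 + (1/15)·6 + (1/5)·12 = 2/5
E[X²] = (2/5)·36 + (1/3)·0 + (1/15)·36 + (1/5)·144 = 228/5
Var(X) = 228/5 − (2/5)² = 1136/25

1136/25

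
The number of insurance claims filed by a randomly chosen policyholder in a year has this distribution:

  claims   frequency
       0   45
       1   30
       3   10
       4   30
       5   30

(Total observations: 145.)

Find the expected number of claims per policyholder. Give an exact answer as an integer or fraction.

66/29

Total = 145, so P(claims=0) = 45/145, etc.
E[X] = (9/29)·0 + (6/29)·1 + (2/29)·3 + (6/29)·4 + (6/29)·5
     = 66/29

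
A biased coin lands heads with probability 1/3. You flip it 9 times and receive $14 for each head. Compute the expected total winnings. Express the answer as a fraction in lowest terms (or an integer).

E[#heads] = 9·1/3 = 3 (linearity over flips).
E[winnings] = 14·3 = 42.

$42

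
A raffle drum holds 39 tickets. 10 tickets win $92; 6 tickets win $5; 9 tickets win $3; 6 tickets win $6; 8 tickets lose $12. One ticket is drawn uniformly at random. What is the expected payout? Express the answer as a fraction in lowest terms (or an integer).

917/39 dollars

E[payout] = (10/39)·92 + (6/39)·5 + (9/39)·3 + (6/39)·6 + (8/39)·(-12) = 917/39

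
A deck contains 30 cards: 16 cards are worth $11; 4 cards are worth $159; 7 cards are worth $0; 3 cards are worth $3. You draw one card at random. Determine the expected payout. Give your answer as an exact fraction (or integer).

821/30 dollars

E[payout] = (16/30)·11 + (4/30)·159 + (7/30)·0 + (3/30)·3 = 821/30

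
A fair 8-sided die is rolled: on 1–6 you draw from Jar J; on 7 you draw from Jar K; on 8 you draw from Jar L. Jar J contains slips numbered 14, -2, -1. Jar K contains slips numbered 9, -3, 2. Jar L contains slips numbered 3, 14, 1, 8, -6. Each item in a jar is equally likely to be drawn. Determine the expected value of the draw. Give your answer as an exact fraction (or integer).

E[X | Jar J] = (14 − 2 − 1)/3 = 11/3
E[X | Jar K] = (9 − 3 + 2)/3 = 8/3
E[X | Jar L] = (3 + 14 + 1 + 8 − 6)/5 = 4
E[X] = (3/4)·11/3 + (1/8)·8/3 + (1/8)·4 = 43/12

43/12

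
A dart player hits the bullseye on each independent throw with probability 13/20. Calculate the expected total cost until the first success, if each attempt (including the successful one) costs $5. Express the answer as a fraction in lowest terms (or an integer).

100/13 dollars

E[#attempts] = 1/p = 20/13; E[cost] = 5·20/13 = 100/13.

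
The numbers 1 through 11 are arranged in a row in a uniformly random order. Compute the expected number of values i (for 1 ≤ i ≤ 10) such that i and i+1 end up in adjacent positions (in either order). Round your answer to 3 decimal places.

For each i ∈ {1,…,10}, let Xᵢ = 1 if i and i+1 are adjacent. P(Xᵢ=1) = 2·(11−1)!/11! = 2/11.
By linearity, E[ΣXᵢ] = (10)·(2/11) = 20/11.
≈ 1.818

1.818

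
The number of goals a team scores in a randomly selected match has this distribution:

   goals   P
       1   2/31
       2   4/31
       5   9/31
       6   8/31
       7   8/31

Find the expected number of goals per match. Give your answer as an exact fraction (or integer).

E[X] = (2/31)·1 + (4/31)·2 + (9/31)·5 + (8/31)·6 + (8/31)·7
     = 159/31

159/31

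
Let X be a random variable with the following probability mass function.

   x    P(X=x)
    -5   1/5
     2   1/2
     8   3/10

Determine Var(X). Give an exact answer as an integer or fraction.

511/25

E[X] = (1/5)·(-5) + (1/2)·2 + (3/10)·8 = 12/5
E[X²] = (1/5)·25 + (1/2)·4 + (3/10)·64 = 131/5
Var(X) = 131/5 − (12/5)² = 511/25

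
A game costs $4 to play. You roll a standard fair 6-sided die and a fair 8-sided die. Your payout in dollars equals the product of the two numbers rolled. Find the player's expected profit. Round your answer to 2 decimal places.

Distribution of the product of the two numbers rolled: 1 w.p. 1/48, 2 w.p. 1/24, 3 w.p. 1/24, 4 w.p. 1/16, 5 w.p. 1/24, 6 w.p. 1/12, …
E[payout] = (1/48)·1 + (1/24)·2 + (1/24)·3 + (1/16)·4 + (1/24)·5 + (1/12)·6 + (1/48)·7 + (1/16)·8 + (1/48)·9 + (1/24)·10 + (1/12)·12 + (1/48)·14 + (1/24)·15 + (1/24)·16 + (1/24)·18 + (1/24)·20 + (1/48)·21 + (1/16)·24 + (1/48)·25 + (1/48)·28 + (1/24)·30 + (1/48)·32 + (1/48)·35 + (1/48)·36 + (1/48)·40 + (1/48)·42 + (1/48)·48 = 63/4
Expected profit = 63/4 − 4 = 47/4 ≈ $11.75

$11.75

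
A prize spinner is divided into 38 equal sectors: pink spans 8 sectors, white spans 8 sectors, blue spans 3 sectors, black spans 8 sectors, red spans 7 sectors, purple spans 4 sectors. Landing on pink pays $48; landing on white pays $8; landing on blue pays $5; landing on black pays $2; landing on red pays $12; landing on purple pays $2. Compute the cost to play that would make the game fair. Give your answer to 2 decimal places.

E[payout] = (8/38)·48 + (8/38)·8 + (3/38)·5 + (8/38)·2 + (7/38)·12 + (4/38)·2 = 571/38
Fair fee = E[payout] = 571/38 ≈ $15.03

$15.03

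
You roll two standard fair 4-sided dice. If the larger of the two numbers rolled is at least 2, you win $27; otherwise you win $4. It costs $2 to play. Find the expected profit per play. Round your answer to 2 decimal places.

$23.56

E[payout] = (1/16)·4 + (15/16)·27 = 409/16
Expected profit = 409/16 − 2 = 377/16 ≈ $23.56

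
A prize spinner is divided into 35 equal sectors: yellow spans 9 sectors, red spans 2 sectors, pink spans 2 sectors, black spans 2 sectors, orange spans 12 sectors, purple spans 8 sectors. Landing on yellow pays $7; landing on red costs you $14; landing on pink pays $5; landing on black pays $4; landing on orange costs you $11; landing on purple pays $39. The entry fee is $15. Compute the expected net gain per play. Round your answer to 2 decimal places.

E[payout] = (9/35)·7 + (2/35)·(-14) + (2/35)·5 + (2/35)·4 + (12/35)·(-11) + (8/35)·39 = 233/35
Expected profit = 233/35 − 15 = -292/35 ≈ -$8.34

-$8.34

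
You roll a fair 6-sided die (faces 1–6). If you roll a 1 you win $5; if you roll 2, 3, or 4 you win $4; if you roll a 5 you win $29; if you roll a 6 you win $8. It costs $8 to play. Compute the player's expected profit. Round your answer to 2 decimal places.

E[payout] = (1/2)·4 + (1/6)·5 + (1/6)·8 + (1/6)·29 = 9
Expected profit = 9 − 8 = 1 ≈ $1.00

$1.00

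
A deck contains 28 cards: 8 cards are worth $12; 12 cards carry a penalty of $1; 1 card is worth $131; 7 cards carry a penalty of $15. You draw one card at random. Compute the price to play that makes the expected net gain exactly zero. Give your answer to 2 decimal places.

E[payout] = (8/28)·12 + (12/28)·(-1) + (1/28)·131 + (7/28)·(-15) = 55/14
Fair fee = E[payout] = 55/14 ≈ $3.93

$3.93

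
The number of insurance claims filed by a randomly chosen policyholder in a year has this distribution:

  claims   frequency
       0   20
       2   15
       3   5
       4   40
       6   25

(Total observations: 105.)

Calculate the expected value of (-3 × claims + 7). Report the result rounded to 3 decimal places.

-3.143

Total = 105, so P(claims=0) = 20/105, etc.
E[-3x+7] = (4/21)·7 + (1/7)·1 + (1/21)·(-2) + (8/21)·(-5) + (5/21)·(-11)
     = -22/7 ≈ -3.143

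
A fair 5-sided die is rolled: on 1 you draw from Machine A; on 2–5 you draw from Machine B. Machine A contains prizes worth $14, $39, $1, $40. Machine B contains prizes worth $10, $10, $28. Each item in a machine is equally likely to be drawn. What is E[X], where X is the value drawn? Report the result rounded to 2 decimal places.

E[X | Machine A] = (14 + 39 + 1 + 40)/4 = 47/2
E[X | Machine B] = (10 + 10 + 28)/3 = 16
E[X] = (1/5)·47/2 + (4/5)·16 = 35/2 ≈ 17.50

$17.50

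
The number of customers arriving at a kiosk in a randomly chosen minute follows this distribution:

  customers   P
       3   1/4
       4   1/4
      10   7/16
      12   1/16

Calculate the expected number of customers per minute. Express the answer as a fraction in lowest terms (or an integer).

55/8

E[X] = (1/4)·3 + (1/4)·4 + (7/16)·10 + (1/16)·12
     = 55/8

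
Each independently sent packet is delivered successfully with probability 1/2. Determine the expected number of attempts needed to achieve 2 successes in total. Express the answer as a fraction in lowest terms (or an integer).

4

By linearity (sum of 2 independent geometric waits), E[trials] = 2/p = 2/(1/2) = 4.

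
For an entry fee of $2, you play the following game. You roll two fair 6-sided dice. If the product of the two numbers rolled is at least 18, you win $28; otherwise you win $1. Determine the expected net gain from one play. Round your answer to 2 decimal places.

E[payout] = (13/18)·1 + (5/18)·28 = 17/2
Expected profit = 17/2 − 2 = 13/2 ≈ $6.50

$6.50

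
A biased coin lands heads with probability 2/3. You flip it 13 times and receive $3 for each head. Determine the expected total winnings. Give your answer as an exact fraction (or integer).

$26

E[#heads] = 13·2/3 = 26/3 (linearity over flips).
E[winnings] = 3·26/3 = 26.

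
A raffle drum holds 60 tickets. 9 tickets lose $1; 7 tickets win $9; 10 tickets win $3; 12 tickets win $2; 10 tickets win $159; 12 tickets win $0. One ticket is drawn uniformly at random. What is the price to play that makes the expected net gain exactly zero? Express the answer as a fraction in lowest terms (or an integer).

283/10 dollars

E[payout] = (9/60)·(-1) + (7/60)·9 + (10/60)·3 + (12/60)·2 + (10/60)·159 + (12/60)·0 = 283/10
Fair fee = E[payout] = 283/10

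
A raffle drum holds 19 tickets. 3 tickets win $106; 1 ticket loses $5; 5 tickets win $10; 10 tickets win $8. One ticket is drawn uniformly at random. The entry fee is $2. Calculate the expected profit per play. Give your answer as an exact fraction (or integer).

405/19 dollars

E[payout] = (3/19)·106 + (1/19)·(-5) + (5/19)·10 + (10/19)·8 = 443/19
Expected profit = 443/19 − 2 = 405/19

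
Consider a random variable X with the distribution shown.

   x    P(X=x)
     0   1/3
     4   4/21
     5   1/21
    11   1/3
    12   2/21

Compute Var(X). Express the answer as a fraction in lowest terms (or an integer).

10820/441

E[X] = (1/3)·0 + (4/21)·4 + (1/21)·5 + (1/3)·11 + (2/21)·12 = 122/21
E[X²] = (1/3)·0 + (4/21)·16 + (1/21)·25 + (1/3)·121 + (2/21)·144 = 408/7
Var(X) = 408/7 − (122/21)² = 10820/441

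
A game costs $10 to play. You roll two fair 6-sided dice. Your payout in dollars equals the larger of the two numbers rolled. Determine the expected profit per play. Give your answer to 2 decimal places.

Distribution of the larger of the two numbers rolled: 1 w.p. 1/36, 2 w.p. 1/12, 3 w.p. 5/36, 4 w.p. 7/36, 5 w.p. 1/4, 6 w.p. 11/36
E[payout] = (1/36)·1 + (1/12)·2 + (5/36)·3 + (7/36)·4 + (1/4)·5 + (11/36)·6 = 161/36
Expected profit = 161/36 − 10 = -199/36 ≈ -$5.53

-$5.53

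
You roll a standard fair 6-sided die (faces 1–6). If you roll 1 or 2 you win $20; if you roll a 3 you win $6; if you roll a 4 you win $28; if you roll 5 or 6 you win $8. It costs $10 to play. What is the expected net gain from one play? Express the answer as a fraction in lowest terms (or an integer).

E[payout] = (1/6)·6 + (1/3)·8 + (1/3)·20 + (1/6)·28 = 15
Expected profit = 15 − 10 = 5

$5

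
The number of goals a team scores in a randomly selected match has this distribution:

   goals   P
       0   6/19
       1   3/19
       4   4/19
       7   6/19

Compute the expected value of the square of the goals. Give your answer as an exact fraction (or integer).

19

E[X²] = (6/19)·0 + (3/19)·1 + (4/19)·16 + (6/19)·49
     = 19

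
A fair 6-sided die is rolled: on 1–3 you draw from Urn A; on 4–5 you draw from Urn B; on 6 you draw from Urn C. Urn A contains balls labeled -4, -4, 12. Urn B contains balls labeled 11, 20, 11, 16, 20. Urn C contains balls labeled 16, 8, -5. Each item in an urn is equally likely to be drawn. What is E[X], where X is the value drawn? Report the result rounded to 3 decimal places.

6.922

E[X | Urn A] = (-4 − 4 + 12)/3 = 4/3
E[X | Urn B] = (11 + 20 + 11 + 16 + 20)/5 = 78/5
E[X | Urn C] = (16 + 8 − 5)/3 = 19/3
E[X] = (1/2)·4/3 + (1/3)·78/5 + (1/6)·19/3 = 623/90 ≈ 6.922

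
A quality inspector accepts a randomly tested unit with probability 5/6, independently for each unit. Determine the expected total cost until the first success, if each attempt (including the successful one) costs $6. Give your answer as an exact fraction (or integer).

E[#attempts] = 1/p = 6/5; E[cost] = 6·6/5 = 36/5.

36/5 dollars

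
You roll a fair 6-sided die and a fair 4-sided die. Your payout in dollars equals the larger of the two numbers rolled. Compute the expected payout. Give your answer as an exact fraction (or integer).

47/12 dollars

Distribution of the larger of the two numbers rolled: 1 w.p. 1/24, 2 w.p. 1/8, 3 w.p. 5/24, 4 w.p. 7/24, 5 w.p. 1/6, 6 w.p. 1/6
E[payout] = (1/24)·1 + (1/8)·2 + (5/24)·3 + (7/24)·4 + (1/6)·5 + (1/6)·6 = 47/12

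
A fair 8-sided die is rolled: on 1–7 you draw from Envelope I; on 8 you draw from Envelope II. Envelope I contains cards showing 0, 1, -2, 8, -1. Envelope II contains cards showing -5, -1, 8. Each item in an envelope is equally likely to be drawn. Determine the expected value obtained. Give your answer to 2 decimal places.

E[X | Envelope I] = (0 + 1 − 2 + 8 − 1)/5 = 6/5
E[X | Envelope II] = (-5 − 1 + 8)/3 = 2/3
E[X] = (7/8)·6/5 + (1/8)·2/3 = 17/15 ≈ 1.13

1.13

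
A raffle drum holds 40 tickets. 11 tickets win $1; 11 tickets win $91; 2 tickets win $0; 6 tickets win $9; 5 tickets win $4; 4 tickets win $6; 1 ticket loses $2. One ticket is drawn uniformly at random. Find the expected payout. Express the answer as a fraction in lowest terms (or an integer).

E[payout] = (11/40)·1 + (11/40)·91 + (2/40)·0 + (6/40)·9 + (5/40)·4 + (4/40)·6 + (1/40)·(-2) = 277/10

277/10 dollars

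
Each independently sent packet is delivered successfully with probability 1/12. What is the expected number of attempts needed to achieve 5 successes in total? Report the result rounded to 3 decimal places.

60.000

By linearity (sum of 5 independent geometric waits), E[trials] = 5/p = 5/(1/12) = 60.
≈ 60.000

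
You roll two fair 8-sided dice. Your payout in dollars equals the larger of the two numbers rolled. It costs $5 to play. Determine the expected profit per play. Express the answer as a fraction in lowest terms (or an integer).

Distribution of the larger of the two numbers rolled: 1 w.p. 1/64, 2 w.p. 3/64, 3 w.p. 5/64, 4 w.p. 7/64, 5 w.p. 9/64, 6 w.p. 11/64, …
E[payout] = (1/64)·1 + (3/64)·2 + (5/64)·3 + (7/64)·4 + (9/64)·5 + (11/64)·6 + (13/64)·7 + (15/64)·8 = 93/16
Expected profit = 93/16 − 5 = 13/16

13/16 dollars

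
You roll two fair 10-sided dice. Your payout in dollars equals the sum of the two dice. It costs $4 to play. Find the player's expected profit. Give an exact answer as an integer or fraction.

$7

Distribution of the sum of the two dice: 2 w.p. 1/100, 3 w.p. 1/50, 4 w.p. 3/100, 5 w.p. 1/25, 6 w.p. 1/20, 7 w.p. 3/50, …
E[payout] = (1/100)·2 + (1/50)·3 + (3/100)·4 + (1/25)·5 + (1/20)·6 + (3/50)·7 + (7/100)·8 + (2/25)·9 + (9/100)·10 + (1/10)·11 + (9/100)·12 + (2/25)·13 + (7/100)·14 + (3/50)·15 + (1/20)·16 + (1/25)·17 + (3/100)·18 + (1/50)·19 + (1/100)·20 = 11
Expected profit = 11 − 4 = 7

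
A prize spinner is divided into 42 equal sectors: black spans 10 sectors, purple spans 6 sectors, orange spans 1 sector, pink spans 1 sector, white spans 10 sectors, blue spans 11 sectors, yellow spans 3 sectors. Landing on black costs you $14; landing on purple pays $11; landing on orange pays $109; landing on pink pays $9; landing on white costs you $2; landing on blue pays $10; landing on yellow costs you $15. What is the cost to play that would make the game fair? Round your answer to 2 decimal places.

$2.12

E[payout] = (10/42)·(-14) + (6/42)·11 + (1/42)·109 + (1/42)·9 + (10/42)·(-2) + (11/42)·10 + (3/42)·(-15) = 89/42
Fair fee = E[payout] = 89/42 ≈ $2.12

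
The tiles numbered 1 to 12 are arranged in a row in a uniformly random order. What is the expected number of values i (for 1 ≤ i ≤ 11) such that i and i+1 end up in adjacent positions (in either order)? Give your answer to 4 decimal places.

1.8333

For each i ∈ {1,…,11}, let Xᵢ = 1 if i and i+1 are adjacent. P(Xᵢ=1) = 2·(12−1)!/12! = 2/12.
By linearity, E[ΣXᵢ] = (11)·(2/12) = 11/6.
≈ 1.8333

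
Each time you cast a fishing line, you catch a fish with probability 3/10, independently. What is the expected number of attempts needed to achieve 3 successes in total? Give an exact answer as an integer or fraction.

By linearity (sum of 3 independent geometric waits), E[trials] = 3/p = 3/(3/10) = 10.

10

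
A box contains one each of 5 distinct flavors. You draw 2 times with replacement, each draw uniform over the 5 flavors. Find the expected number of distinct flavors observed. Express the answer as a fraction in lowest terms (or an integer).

Let Xⱼ=1 if type j appears at least once. P(Xⱼ=1) = 1 − ((5−1)/5)^2 = 9/25.
E[#distinct] = 5·9/25 = 9/5.

9/5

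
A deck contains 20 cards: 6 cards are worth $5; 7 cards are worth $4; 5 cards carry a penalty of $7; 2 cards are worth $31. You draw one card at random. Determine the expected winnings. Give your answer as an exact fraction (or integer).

17/4 dollars

E[payout] = (6/20)·5 + (7/20)·4 + (5/20)·(-7) + (2/20)·31 = 17/4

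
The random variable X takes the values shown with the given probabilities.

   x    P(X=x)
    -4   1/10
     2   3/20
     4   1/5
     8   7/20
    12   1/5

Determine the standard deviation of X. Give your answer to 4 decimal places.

4.6680

E[X] = 59/10, E[X²] = 283/5
Var(X) = E[X²] − (E[X])² = 283/5 − 3481/100 = 2179/100
SD(X) = √(2179/100) ≈ 4.6680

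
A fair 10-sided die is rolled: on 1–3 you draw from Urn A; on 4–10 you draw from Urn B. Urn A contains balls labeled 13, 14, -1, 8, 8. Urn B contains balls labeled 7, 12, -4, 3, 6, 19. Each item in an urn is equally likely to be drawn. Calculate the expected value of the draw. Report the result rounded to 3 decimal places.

E[X | Urn A] = (13 + 14 − 1 + 8 + 8)/5 = 42/5
E[X | Urn B] = (7 + 12 − 4 + 3 + 6 + 19)/6 = 43/6
E[X] = (3/10)·42/5 + (7/10)·43/6 = 2261/300 ≈ 7.537

7.537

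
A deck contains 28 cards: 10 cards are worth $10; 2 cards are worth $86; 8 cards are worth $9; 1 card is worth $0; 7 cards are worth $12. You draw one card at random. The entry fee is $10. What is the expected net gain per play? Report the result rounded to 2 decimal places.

$5.29

E[payout] = (10/28)·10 + (2/28)·86 + (8/28)·9 + (1/28)·0 + (7/28)·12 = 107/7
Expected profit = 107/7 − 10 = 37/7 ≈ $5.29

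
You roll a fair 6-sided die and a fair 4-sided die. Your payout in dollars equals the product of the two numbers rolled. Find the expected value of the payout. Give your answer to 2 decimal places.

$8.75

Distribution of the product of the two numbers rolled: 1 w.p. 1/24, 2 w.p. 1/12, 3 w.p. 1/12, 4 w.p. 1/8, 5 w.p. 1/24, 6 w.p. 1/8, …
E[payout] = (1/24)·1 + (1/12)·2 + (1/12)·3 + (1/8)·4 + (1/24)·5 + (1/8)·6 + (1/12)·8 + (1/24)·9 + (1/24)·10 + (1/8)·12 + (1/24)·15 + (1/24)·16 + (1/24)·18 + (1/24)·20 + (1/24)·24 = 35/4
≈ $8.75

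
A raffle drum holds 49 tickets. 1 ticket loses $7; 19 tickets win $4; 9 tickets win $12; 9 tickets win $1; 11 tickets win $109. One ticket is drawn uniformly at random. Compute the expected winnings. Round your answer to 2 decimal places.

E[payout] = (1/49)·(-7) + (19/49)·4 + (9/49)·12 + (9/49)·1 + (11/49)·109 = 1385/49
≈ $28.27

$28.27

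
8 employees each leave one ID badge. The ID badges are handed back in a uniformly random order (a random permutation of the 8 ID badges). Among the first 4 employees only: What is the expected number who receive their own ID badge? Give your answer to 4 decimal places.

0.5000

Let Xᵢ = 1 if person i gets their own ID badge. For each i, P(Xᵢ=1) = 1/8.
By linearity of expectation, E[X₁+…+X_4] = 4·(1/8) = 1/2.
≈ 0.5000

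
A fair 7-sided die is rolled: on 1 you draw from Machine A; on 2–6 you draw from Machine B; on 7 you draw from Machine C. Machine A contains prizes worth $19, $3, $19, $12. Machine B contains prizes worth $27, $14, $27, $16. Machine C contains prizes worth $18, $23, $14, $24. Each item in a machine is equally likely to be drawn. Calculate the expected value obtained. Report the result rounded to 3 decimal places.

$19.714

E[X | Machine A] = (19 + 3 + 19 + 12)/4 = 53/4
E[X | Machine B] = (27 + 14 + 27 + 16)/4 = 21
E[X | Machine C] = (18 + 23 + 14 + 24)/4 = 79/4
E[X] = (1/7)·53/4 + (5/7)·21 + (1/7)·79/4 = 138/7 ≈ 19.714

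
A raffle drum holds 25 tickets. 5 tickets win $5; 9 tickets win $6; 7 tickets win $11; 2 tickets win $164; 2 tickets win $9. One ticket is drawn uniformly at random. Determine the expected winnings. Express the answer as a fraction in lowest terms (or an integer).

502/25 dollars

E[payout] = (5/25)·5 + (9/25)·6 + (7/25)·11 + (2/25)·164 + (2/25)·9 = 502/25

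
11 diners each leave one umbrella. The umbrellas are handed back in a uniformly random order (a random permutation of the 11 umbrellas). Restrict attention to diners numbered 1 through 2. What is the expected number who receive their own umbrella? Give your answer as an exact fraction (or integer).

Let Xᵢ = 1 if person i gets their own umbrella. For each i, P(Xᵢ=1) = 1/11.
By linearity of expectation, E[X₁+…+X_2] = 2·(1/11) = 2/11.

2/11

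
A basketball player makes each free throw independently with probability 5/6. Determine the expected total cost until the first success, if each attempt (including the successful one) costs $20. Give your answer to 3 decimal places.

$24.000

E[#attempts] = 1/p = 6/5; E[cost] = 20·6/5 = 24.
≈ 24.000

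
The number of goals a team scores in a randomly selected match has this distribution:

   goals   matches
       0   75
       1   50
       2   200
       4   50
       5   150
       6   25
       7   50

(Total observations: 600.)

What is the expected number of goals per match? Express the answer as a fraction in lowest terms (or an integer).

Total = 600, so P(goals=0) = 75/600, etc.
E[X] = (1/8)·0 + (1/12)·1 + (1/3)·2 + (1/12)·4 + (1/4)·5 + (1/24)·6 + (1/12)·7
     = 19/6

19/6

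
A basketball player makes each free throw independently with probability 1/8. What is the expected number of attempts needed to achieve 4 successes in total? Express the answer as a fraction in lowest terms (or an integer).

By linearity (sum of 4 independent geometric waits), E[trials] = 4/p = 4/(1/8) = 32.

32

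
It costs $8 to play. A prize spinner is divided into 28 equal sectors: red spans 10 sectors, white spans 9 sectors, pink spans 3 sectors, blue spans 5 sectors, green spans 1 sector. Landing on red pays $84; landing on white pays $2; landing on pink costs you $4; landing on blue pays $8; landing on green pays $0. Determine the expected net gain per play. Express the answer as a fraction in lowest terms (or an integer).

331/14 dollars

E[payout] = (10/28)·84 + (9/28)·2 + (3/28)·(-4) + (5/28)·8 + (1/28)·0 = 443/14
Expected profit = 443/14 − 8 = 331/14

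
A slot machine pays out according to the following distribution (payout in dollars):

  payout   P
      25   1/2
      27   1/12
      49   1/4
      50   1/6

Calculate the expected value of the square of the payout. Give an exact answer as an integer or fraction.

8341/6

E[X²] = (1/2)·625 + (1/12)·729 + (1/4)·2401 + (1/6)·2500
     = 8341/6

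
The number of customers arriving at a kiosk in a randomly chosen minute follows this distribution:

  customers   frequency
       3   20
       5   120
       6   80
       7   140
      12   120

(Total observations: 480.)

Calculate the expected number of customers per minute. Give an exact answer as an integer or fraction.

Total = 480, so P(customers=3) = 20/480, etc.
E[X] = (1/24)·3 + (1/4)·5 + (1/6)·6 + (7/24)·7 + (1/4)·12
     = 89/12

89/12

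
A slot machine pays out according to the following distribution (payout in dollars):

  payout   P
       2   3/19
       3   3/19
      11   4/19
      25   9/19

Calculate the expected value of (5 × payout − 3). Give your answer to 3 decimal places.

E[5x-3] = (3/19)·7 + (3/19)·12 + (4/19)·52 + (9/19)·122
     = 1363/19 ≈ 71.737

71.737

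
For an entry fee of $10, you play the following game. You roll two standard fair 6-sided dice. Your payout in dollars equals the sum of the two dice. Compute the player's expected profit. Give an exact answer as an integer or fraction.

Distribution of the sum of the two dice: 2 w.p. 1/36, 3 w.p. 1/18, 4 w.p. 1/12, 5 w.p. 1/9, 6 w.p. 5/36, 7 w.p. 1/6, …
E[payout] = (1/36)·2 + (1/18)·3 + (1/12)·4 + (1/9)·5 + (5/36)·6 + (1/6)·7 + (5/36)·8 + (1/9)·9 + (1/12)·10 + (1/18)·11 + (1/36)·12 = 7
Expected profit = 7 − 10 = -3

-$3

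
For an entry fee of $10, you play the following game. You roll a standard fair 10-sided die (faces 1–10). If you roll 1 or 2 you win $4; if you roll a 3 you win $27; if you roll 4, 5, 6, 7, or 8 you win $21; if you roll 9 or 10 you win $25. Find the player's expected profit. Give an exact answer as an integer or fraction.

E[payout] = (1/5)·4 + (1/2)·21 + (1/5)·25 + (1/10)·27 = 19
Expected profit = 19 − 10 = 9

$9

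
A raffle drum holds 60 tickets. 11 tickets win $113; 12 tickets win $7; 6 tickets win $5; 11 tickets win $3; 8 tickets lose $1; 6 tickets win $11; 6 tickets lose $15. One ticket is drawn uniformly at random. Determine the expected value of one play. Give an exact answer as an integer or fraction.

E[payout] = (11/60)·113 + (12/60)·7 + (6/60)·5 + (11/60)·3 + (8/60)·(-1) + (6/60)·11 + (6/60)·(-15) = 679/30

679/30 dollars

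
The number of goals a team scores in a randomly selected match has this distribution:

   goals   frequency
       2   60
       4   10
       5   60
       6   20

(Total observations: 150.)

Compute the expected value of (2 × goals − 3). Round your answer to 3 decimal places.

4.733

Total = 150, so P(goals=2) = 60/150, etc.
E[2x-3] = (2/5)·1 + (1/15)·5 + (2/5)·7 + (2/15)·9
     = 71/15 ≈ 4.733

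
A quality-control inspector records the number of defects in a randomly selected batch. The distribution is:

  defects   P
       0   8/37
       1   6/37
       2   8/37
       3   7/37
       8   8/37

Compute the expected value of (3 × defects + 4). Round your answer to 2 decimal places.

12.68

E[3x+4] = (8/37)·4 + (6/37)·7 + (8/37)·10 + (7/37)·13 + (8/37)·28
     = 469/37 ≈ 12.68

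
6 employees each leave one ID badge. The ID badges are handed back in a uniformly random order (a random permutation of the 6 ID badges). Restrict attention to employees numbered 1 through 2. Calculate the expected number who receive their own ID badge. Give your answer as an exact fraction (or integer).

Let Xᵢ = 1 if person i gets their own ID badge. For each i, P(Xᵢ=1) = 1/6.
By linearity of expectation, E[X₁+…+X_2] = 2·(1/6) = 1/3.

1/3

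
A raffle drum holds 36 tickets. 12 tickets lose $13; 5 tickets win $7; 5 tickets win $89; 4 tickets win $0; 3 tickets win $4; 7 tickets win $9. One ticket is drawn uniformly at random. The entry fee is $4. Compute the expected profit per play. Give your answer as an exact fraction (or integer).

E[payout] = (12/36)·(-13) + (5/36)·7 + (5/36)·89 + (4/36)·0 + (3/36)·4 + (7/36)·9 = 133/12
Expected profit = 133/12 − 4 = 85/12

85/12 dollars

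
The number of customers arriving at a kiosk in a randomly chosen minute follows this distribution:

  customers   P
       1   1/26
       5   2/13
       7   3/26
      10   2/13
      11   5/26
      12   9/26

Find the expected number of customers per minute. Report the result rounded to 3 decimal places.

9.423

E[X] = (1/26)·1 + (2/13)·5 + (3/26)·7 + (2/13)·10 + (5/26)·11 + (9/26)·12
     = 245/26 ≈ 9.423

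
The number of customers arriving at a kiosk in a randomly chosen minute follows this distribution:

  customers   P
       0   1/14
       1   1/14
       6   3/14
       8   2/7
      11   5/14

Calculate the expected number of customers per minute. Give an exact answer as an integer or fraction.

53/7

E[X] = (1/14)·0 + (1/14)·1 + (3/14)·6 + (2/7)·8 + (5/14)·11
     = 53/7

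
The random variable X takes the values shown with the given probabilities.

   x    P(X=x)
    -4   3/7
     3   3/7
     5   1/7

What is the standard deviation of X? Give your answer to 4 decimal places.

3.7688

E[X] = 2/7, E[X²] = 100/7
Var(X) = E[X²] − (E[X])² = 100/7 − 4/49 = 696/49
SD(X) = √(696/49) ≈ 3.7688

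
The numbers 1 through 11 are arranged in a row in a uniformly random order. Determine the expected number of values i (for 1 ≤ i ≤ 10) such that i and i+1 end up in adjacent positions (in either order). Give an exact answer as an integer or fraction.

20/11

For each i ∈ {1,…,10}, let Xᵢ = 1 if i and i+1 are adjacent. P(Xᵢ=1) = 2·(11−1)!/11! = 2/11.
By linearity, E[ΣXᵢ] = (10)·(2/11) = 20/11.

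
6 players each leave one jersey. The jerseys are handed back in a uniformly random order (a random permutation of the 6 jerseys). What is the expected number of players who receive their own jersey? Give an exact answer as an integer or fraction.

Let Xᵢ = 1 if person i gets their own jersey. For each i, P(Xᵢ=1) = 1/6.
By linearity of expectation, E[X₁+…+X_6] = 6·(1/6) = 1.

1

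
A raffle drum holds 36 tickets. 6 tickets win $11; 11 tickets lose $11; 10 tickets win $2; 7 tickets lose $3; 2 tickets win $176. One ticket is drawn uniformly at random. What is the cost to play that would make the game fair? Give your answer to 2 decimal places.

$8.22

E[payout] = (6/36)·11 + (11/36)·(-11) + (10/36)·2 + (7/36)·(-3) + (2/36)·176 = 74/9
Fair fee = E[payout] = 74/9 ≈ $8.22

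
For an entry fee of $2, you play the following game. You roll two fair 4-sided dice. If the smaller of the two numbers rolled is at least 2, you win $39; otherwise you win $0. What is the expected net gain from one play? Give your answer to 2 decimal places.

E[payout] = (7/16)·0 + (9/16)·39 = 351/16
Expected profit = 351/16 − 2 = 319/16 ≈ $19.94

$19.94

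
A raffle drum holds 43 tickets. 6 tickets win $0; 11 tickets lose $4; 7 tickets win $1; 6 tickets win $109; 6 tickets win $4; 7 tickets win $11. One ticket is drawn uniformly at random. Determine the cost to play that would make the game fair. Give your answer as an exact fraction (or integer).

E[payout] = (6/43)·0 + (11/43)·(-4) + (7/43)·1 + (6/43)·109 + (6/43)·4 + (7/43)·11 = 718/43
Fair fee = E[payout] = 718/43

718/43 dollars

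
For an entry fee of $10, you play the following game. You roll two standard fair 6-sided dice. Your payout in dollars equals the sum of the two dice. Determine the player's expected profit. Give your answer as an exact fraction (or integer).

-$3

Distribution of the sum of the two dice: 2 w.p. 1/36, 3 w.p. 1/18, 4 w.p. 1/12, 5 w.p. 1/9, 6 w.p. 5/36, 7 w.p. 1/6, …
E[payout] = (1/36)·2 + (1/18)·3 + (1/12)·4 + (1/9)·5 + (5/36)·6 + (1/6)·7 + (5/36)·8 + (1/9)·9 + (1/12)·10 + (1/18)·11 + (1/36)·12 = 7
Expected profit = 7 − 10 = -3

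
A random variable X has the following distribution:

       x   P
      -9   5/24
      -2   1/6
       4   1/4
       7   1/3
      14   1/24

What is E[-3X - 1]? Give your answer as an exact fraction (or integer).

-49/8

E[-3x-1] = (5/24)·26 + (1/6)·5 + (1/4)·(-13) + (1/3)·(-22) + (1/24)·(-43)
     = -49/8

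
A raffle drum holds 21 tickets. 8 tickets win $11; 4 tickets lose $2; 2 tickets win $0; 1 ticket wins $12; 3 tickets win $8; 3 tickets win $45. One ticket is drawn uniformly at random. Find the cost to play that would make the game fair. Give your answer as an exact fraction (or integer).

E[payout] = (8/21)·11 + (4/21)·(-2) + (2/21)·0 + (1/21)·12 + (3/21)·8 + (3/21)·45 = 251/21
Fair fee = E[payout] = 251/21

251/21 dollars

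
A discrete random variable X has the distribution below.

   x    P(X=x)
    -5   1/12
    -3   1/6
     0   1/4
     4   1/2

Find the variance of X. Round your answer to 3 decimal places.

10.410

E[X] = (1/12)·(-5) + (1/6)·(-3) + (1/4)·0 + (1/2)·4 = 13/12
E[X²] = (1/12)·25 + (1/6)·9 + (1/4)·0 + (1/2)·16 = 139/12
Var(X) = 139/12 − (13/12)² = 1499/144 ≈ 10.410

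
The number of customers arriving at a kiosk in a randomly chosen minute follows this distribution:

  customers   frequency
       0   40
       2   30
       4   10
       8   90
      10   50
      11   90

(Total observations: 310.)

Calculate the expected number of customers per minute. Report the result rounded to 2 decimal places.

7.45

Total = 310, so P(customers=0) = 40/310, etc.
E[X] = (4/31)·0 + (3/31)·2 + (1/31)·4 + (9/31)·8 + (5/31)·10 + (9/31)·11
     = 231/31 ≈ 7.45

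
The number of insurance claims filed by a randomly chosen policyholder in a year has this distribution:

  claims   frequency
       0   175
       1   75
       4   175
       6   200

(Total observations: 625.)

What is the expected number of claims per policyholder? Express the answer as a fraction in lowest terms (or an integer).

Total = 625, so P(claims=0) = 175/625, etc.
E[X] = (7/25)·0 + (3/25)·1 + (7/25)·4 + (8/25)·6
     = 79/25

79/25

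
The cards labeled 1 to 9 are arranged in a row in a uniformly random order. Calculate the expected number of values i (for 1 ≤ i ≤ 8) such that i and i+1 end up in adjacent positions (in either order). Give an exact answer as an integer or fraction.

For each i ∈ {1,…,8}, let Xᵢ = 1 if i and i+1 are adjacent. P(Xᵢ=1) = 2·(9−1)!/9! = 2/9.
By linearity, E[ΣXᵢ] = (8)·(2/9) = 16/9.

16/9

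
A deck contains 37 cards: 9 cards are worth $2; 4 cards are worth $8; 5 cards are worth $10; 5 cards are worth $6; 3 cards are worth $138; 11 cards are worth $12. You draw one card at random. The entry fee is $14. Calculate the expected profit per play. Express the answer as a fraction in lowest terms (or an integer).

E[payout] = (9/37)·2 + (4/37)·8 + (5/37)·10 + (5/37)·6 + (3/37)·138 + (11/37)·12 = 676/37
Expected profit = 676/37 − 14 = 158/37

158/37 dollars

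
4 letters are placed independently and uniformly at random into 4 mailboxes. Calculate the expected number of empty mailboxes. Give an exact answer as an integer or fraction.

Let Xⱼ=1 if mailbox j is empty. P(Xⱼ=1) = ((4-1)/4)^4 = 81/256.
By linearity, E[#empty] = 4·81/256 = 81/64.

81/64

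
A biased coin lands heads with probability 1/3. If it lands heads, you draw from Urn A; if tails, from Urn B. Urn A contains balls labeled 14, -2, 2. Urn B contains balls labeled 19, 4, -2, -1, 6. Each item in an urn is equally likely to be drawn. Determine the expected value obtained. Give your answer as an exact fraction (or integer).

E[X | Urn A] = (14 − 2 + 2)/3 = 14/3
E[X | Urn B] = (19 + 4 − 2 − 1 + 6)/5 = 26/5
E[X] = (1/3)·14/3 + (2/3)·26/5 = 226/45

226/45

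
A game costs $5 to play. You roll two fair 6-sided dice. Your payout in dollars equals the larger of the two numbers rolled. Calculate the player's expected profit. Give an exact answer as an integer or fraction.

-19/36 dollars

Distribution of the larger of the two numbers rolled: 1 w.p. 1/36, 2 w.p. 1/12, 3 w.p. 5/36, 4 w.p. 7/36, 5 w.p. 1/4, 6 w.p. 11/36
E[payout] = (1/36)·1 + (1/12)·2 + (5/36)·3 + (7/36)·4 + (1/4)·5 + (11/36)·6 = 161/36
Expected profit = 161/36 − 5 = -19/36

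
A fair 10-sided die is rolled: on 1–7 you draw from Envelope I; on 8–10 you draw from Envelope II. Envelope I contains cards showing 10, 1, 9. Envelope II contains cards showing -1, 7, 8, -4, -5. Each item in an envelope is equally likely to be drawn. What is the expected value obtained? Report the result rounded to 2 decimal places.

4.97

E[X | Envelope I] = (10 + 1 + 9)/3 = 20/3
E[X | Envelope II] = (-1 + 7 + 8 − 4 − 5)/5 = 1
E[X] = (7/10)·20/3 + (3/10)·1 = 149/30 ≈ 4.97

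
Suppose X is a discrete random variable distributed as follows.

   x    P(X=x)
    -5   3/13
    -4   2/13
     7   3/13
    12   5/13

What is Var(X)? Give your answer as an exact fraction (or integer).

9298/169

E[X] = (3/13)·(-5) + (2/13)·(-4) + (3/13)·7 + (5/13)·12 = 58/13
E[X²] = (3/13)·25 + (2/13)·16 + (3/13)·49 + (5/13)·144 = 974/13
Var(X) = 974/13 − (58/13)² = 9298/169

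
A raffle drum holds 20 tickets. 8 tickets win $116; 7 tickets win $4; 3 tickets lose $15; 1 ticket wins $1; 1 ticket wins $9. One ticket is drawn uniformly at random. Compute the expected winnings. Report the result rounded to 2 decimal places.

E[payout] = (8/20)·116 + (7/20)·4 + (3/20)·(-15) + (1/20)·1 + (1/20)·9 = 921/20
≈ $46.05

$46.05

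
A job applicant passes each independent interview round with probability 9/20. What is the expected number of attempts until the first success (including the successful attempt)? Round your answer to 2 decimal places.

2.22

For a geometric distribution, E[trials] = 1/p = 1/(9/20) = 20/9.
≈ 2.22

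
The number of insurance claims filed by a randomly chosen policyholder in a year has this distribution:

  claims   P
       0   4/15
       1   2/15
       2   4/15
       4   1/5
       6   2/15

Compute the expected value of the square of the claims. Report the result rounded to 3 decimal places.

E[X²] = (4/15)·0 + (2/15)·1 + (4/15)·4 + (1/5)·16 + (2/15)·36
     = 46/5 ≈ 9.200

9.200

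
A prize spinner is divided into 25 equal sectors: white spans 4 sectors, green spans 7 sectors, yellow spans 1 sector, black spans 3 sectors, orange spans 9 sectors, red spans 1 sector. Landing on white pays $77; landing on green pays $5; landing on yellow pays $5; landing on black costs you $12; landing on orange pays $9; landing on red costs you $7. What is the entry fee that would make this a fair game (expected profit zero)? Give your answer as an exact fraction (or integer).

E[payout] = (4/25)·77 + (7/25)·5 + (1/25)·5 + (3/25)·(-12) + (9/25)·9 + (1/25)·(-7) = 386/25
Fair fee = E[payout] = 386/25

386/25 dollars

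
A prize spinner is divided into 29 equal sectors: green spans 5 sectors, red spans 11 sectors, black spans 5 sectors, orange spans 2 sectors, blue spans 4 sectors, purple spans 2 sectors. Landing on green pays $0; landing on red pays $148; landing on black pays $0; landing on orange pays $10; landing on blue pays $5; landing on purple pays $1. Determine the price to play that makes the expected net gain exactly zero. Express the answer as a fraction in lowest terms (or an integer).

E[payout] = (5/29)·0 + (11/29)·148 + (5/29)·0 + (2/29)·10 + (4/29)·5 + (2/29)·1 = 1670/29
Fair fee = E[payout] = 1670/29

1670/29 dollars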